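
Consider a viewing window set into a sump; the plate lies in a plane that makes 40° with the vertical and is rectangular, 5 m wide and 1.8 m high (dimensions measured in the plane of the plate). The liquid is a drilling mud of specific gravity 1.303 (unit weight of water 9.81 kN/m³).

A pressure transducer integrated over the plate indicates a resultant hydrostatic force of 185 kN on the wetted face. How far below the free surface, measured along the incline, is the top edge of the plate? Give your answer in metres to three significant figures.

γ = 1.303 × 9.81 = 12.78243 kN/m³.
A = 5 × 1.8 = 9 m².
From F = γ·h_c·A, the centroid depth is h_c = 185/(12.78243 × 9) = 1.60811 m.
The plate makes 40° with the vertical, i.e. θ = 90° − 40° = 50° to the horizontal. Measuring y along the incline from the free-surface line, vertical depth h = y·sinθ with sinθ = 0.766044.
Along the incline, y_c = h_c/sinθ = 1.60811/0.766044 = 2.09924 m.
The centroid lies 1.8/2 = 0.9 m below the top edge, so the top edge sits at y_top = 2.09924 − 0.9 = 1.19924 m along the incline.

y_top ≈ 1.20 m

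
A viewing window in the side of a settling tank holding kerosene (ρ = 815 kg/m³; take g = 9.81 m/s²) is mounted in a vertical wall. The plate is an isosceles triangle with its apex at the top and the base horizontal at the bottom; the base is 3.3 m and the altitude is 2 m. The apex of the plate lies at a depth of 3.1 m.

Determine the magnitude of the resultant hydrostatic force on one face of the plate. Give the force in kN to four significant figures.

F ≈ 117.0 kN

γ = ρg = 815 × 9.81 / 1000 = 7.99515 kN/m³.
With the apex up, the centroid sits 2h/3 = 2 × 2/3 = 1.33333 m below the apex, so the centroid depth is h_c = 3.1 + 1.33333 = 4.43333 m.
A = ½ × 3.3 × 2 = 3.3 m².
Resultant F = γ·h_c·A = 7.99515 × 4.43333 × 3.3 = 116.969 kN.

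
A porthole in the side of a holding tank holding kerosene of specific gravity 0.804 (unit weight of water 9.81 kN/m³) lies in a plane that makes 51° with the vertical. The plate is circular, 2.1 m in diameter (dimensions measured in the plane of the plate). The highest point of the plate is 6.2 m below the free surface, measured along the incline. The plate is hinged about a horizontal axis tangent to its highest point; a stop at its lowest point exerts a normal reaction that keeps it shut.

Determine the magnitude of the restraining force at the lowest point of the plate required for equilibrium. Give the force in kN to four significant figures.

γ = 0.804 × 9.81 = 7.88724 kN/m³.
The plate makes 51° with the vertical, i.e. θ = 90° − 51° = 39° to the horizontal. Measuring y along the incline from the free-surface line, vertical depth h = y·sinθ with sinθ = 0.629320.
The centroid is at the centre, 1.05 m below the top of the plate, so y_c = 6.2 + 1.05 = 7.25 m and h_c = 7.25 × 0.629320 = 4.56257 m.
A = π(1.05)² = 3.46361 m².
Resultant F = γ·h_c·A = 7.88724 × 4.56257 × 3.46361 = 124.642 kN.
I_c = πr⁴/4 = π × 1.05⁴/4 = 0.954656 m⁴.
Centre of pressure: y_p = y_c + I_c/(y_c·A) = 7.25 + 0.954656/(7.25 × 3.46361) = 7.25 + 0.0380172 = 7.28802 m along the plane.
The resultant acts 1.05 + 0.0380172 = 1.08802 m (along the plate) below the hinge at the top edge, so the moment about the hinge is M = F × 1.08802 = 124.642 × 1.08802 = 135.613 kN·m.
A normal force at the bottom, 2.1 m from the hinge, must supply this moment: P = 135.613/2.1 = 64.5776 kN.

P ≈ 64.58 kN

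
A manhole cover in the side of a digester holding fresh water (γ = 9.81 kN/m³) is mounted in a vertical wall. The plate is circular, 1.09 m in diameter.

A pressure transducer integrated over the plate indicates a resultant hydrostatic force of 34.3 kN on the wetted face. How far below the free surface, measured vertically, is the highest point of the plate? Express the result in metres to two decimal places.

γ = 9.81 kN/m³.
A = π(0.545)² = 0.933132 m².
From F = γ·h_c·A, the centroid depth is h_c = 34.3/(9.81 × 0.933132) = 3.74699 m.
The centroid is at the centre, 0.545 m below the top of the plate, so the highest point sits at h_top = 3.74699 − 0.545 = 3.20199 m below the surface.

d_top ≈ 3.20 m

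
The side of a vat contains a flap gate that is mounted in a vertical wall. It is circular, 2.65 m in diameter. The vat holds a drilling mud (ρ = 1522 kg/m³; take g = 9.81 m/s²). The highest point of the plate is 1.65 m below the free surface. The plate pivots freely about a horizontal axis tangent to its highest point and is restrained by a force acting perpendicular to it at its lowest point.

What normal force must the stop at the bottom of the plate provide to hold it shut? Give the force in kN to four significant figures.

γ = ρg = 1522 × 9.81 / 1000 = 14.93082 kN/m³.
The centroid is at the centre, 1.325 m below the top of the plate, so the centroid depth is h_c = 1.65 + 1.325 = 2.975 m.
A = π(1.325)² = 5.51546 m².
Resultant F = γ·h_c·A = 14.93082 × 2.975 × 5.51546 = 244.992 kN.
I_c = πr⁴/4 = π × 1.325⁴/4 = 2.42077 m⁴.
Centre of pressure: y_p = y_c + I_c/(y_c·A) = 2.975 + 2.42077/(2.975 × 5.51546) = 2.975 + 0.147532 = 3.12253 m along the plane.
The resultant acts 1.325 + 0.147532 = 1.47253 m (along the plate) below the hinge at the top edge, so the moment about the hinge is M = F × 1.47253 = 244.992 × 1.47253 = 360.758 kN·m.
A normal force at the bottom, 2.65 m from the hinge, must supply this moment: P = 360.758/2.65 = 136.135 kN.

P ≈ 136.1 kN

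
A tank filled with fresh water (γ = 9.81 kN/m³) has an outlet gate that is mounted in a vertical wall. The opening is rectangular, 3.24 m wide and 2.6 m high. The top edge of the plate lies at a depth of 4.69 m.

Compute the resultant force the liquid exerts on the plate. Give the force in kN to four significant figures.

γ = 9.81 kN/m³.
The centroid lies 2.6/2 = 1.3 m below the top edge, so the centroid depth is h_c = 4.69 + 1.3 = 5.99 m.
A = 3.24 × 2.6 = 8.424 m².
Resultant F = γ·h_c·A = 9.81 × 5.99 × 8.424 = 495.01 kN.

F ≈ 495.0 kN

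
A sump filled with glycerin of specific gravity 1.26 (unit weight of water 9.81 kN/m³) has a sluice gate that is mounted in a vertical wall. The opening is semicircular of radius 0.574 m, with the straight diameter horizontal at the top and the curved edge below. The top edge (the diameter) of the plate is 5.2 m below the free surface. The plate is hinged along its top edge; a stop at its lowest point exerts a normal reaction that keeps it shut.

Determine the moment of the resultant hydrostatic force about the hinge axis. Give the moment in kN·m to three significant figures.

M ≈ 8.63 kN·m

γ = 1.26 × 9.81 = 12.3606 kN/m³.
The centroid of a semicircle lies 4r/(3π) = 0.243613 m from the diameter, here below the top edge, so the centroid depth is h_c = 5.2 + 0.243613 = 5.44361 m.
A = πr²/2 = π × 0.574²/2 = 0.51754 m².
Resultant F = γ·h_c·A = 12.3606 × 5.44361 × 0.51754 = 34.8233 kN.
I_c = (π/8 − 8/(9π))·r⁴ = 0.109757 × 0.574⁴ = 0.0119146 m⁴.
Centre of pressure: y_p = y_c + I_c/(y_c·A) = 5.44361 + 0.0119146/(5.44361 × 0.51754) = 5.44361 + 0.00422911 = 5.44784 m along the plane.
The resultant acts 0.243613 + 0.00422911 = 0.247842 m (along the plate) below the hinge at the top edge, so the moment about the hinge is M = F × 0.247842 = 34.8233 × 0.247842 = 8.63068 kN·m.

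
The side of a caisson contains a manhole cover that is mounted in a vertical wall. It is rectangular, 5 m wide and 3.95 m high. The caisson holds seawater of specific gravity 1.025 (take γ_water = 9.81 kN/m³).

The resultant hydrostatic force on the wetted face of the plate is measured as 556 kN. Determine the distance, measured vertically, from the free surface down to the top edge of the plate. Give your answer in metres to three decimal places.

γ = 1.025 × 9.81 = 10.05525 kN/m³.
A = 5 × 3.95 = 19.75 m².
From F = γ·h_c·A, the centroid depth is h_c = 556/(10.05525 × 19.75) = 2.79972 m.
The centroid lies 3.95/2 = 1.975 m below the top edge, so the top edge sits at h_top = 2.79972 − 1.975 = 0.82472 m below the surface.

d_top ≈ 0.825 m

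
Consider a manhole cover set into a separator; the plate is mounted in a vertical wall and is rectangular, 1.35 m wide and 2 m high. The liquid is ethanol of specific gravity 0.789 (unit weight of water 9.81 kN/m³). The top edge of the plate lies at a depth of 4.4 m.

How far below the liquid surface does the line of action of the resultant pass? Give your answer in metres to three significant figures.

h_p = 5.46 m

γ = 0.789 × 9.81 = 7.74009 kN/m³.
The centroid lies 2/2 = 1 m below the top edge, so the centroid depth is h_c = 4.4 + 1 = 5.4 m.
A = 1.35 × 2 = 2.7 m².
Resultant F = γ·h_c·A = 7.74009 × 5.4 × 2.7 = 112.851 kN.
I_c = b·h³/12 = 1.35 × 2³/12 = 0.9 m⁴.
Centre of pressure: y_p = y_c + I_c/(y_c·A) = 5.4 + 0.9/(5.4 × 2.7) = 5.4 + 0.0617284 = 5.46173 m along the plane.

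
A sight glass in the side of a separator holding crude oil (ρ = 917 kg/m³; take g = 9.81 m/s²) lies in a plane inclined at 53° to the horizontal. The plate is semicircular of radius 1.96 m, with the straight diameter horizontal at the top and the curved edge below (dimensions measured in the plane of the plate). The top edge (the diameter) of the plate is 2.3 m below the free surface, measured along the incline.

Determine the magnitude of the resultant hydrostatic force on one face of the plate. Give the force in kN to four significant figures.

F ≈ 135.8 kN

γ = ρg = 917 × 9.81 / 1000 = 8.99577 kN/m³.
Let θ = 53° be the plate's angle to the horizontal; measure y along the incline from where the plane meets the free surface. Vertical depth h = y·sinθ with sinθ = 0.798636.
The centroid of a semicircle lies 4r/(3π) = 0.83185 m from the diameter, here below the top edge, so y_c = 2.3 + 0.83185 = 3.13185 m and h_c = 3.13185 × 0.798636 = 2.50121 m.
A = πr²/2 = π × 1.96²/2 = 6.03437 m².
Resultant F = γ·h_c·A = 8.99577 × 2.50121 × 6.03437 = 135.775 kN.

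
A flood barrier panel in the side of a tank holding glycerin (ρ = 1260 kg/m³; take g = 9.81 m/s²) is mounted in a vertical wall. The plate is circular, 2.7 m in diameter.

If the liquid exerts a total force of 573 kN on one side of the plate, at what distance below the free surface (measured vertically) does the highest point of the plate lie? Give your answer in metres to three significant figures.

d_top ≈ 6.75 m

γ = ρg = 1260 × 9.81 / 1000 = 12.3606 kN/m³.
A = π(1.35)² = 5.72555 m².
From F = γ·h_c·A, the centroid depth is h_c = 573/(12.3606 × 5.72555) = 8.09651 m.
The centroid is at the centre, 1.35 m below the top of the plate, so the highest point sits at h_top = 8.09651 − 1.35 = 6.74651 m below the surface.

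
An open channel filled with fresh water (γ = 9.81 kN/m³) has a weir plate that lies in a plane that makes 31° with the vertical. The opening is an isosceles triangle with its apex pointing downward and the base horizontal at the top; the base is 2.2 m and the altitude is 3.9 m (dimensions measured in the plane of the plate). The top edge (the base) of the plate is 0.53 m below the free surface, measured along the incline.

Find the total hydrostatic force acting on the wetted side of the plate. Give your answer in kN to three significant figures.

γ = 9.81 kN/m³.
The plate makes 31° with the vertical, i.e. θ = 90° − 31° = 59° to the horizontal. Measuring y along the incline from the free-surface line, vertical depth h = y·sinθ with sinθ = 0.857167.
With the apex down, the centroid sits h/3 = 3.9/3 = 1.3 m below the base (the top edge), so y_c = 0.53 + 1.3 = 1.83 m and h_c = 1.83 × 0.857167 = 1.56862 m.
A = ½ × 2.2 × 3.9 = 4.29 m².
Resultant F = γ·h_c·A = 9.81 × 1.56862 × 4.29 = 66.0152 kN.

F ≈ 66.0 kN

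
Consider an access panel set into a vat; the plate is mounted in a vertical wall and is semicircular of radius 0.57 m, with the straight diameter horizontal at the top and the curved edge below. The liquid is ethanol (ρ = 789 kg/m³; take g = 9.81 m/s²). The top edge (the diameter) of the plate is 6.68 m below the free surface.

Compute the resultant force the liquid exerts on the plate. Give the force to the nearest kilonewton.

γ = ρg = 789 × 9.81 / 1000 = 7.74009 kN/m³.
The centroid of a semicircle lies 4r/(3π) = 0.241916 m from the diameter, here below the top edge, so the centroid depth is h_c = 6.68 + 0.241916 = 6.92192 m.
A = πr²/2 = π × 0.57²/2 = 0.510352 m².
Resultant F = γ·h_c·A = 7.74009 × 6.92192 × 0.510352 = 27.3428 kN.

F ≈ 27 kN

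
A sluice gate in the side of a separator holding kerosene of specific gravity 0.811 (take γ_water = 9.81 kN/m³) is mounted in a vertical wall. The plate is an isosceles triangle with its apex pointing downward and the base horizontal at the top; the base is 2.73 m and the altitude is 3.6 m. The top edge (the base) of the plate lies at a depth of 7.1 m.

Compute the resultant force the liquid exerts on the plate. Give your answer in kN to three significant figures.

F ≈ 324 kN

γ = 0.811 × 9.81 = 7.95591 kN/m³.
With the apex down, the centroid sits h/3 = 3.6/3 = 1.2 m below the base (the top edge), so the centroid depth is h_c = 7.1 + 1.2 = 8.3 m.
A = ½ × 2.73 × 3.6 = 4.914 m².
Resultant F = γ·h_c·A = 7.95591 × 8.3 × 4.914 = 324.491 kN.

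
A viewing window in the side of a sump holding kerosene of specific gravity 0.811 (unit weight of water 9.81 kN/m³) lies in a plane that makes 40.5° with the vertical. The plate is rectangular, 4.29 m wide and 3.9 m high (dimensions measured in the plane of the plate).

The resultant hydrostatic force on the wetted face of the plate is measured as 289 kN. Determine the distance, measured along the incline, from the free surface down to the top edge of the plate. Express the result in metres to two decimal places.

γ = 0.811 × 9.81 = 7.95591 kN/m³.
A = 4.29 × 3.9 = 16.731 m².
From F = γ·h_c·A, the centroid depth is h_c = 289/(7.95591 × 16.731) = 2.17113 m.
The plate makes 40.5° with the vertical, i.e. θ = 90° − 40.5° = 49.5° to the horizontal. Measuring y along the incline from the free-surface line, vertical depth h = y·sinθ with sinθ = 0.760406.
Along the incline, y_c = h_c/sinθ = 2.17113/0.760406 = 2.85522 m.
The centroid lies 3.9/2 = 1.95 m below the top edge, so the top edge sits at y_top = 2.85522 − 1.95 = 0.90522 m along the incline.

y_top ≈ 0.91 m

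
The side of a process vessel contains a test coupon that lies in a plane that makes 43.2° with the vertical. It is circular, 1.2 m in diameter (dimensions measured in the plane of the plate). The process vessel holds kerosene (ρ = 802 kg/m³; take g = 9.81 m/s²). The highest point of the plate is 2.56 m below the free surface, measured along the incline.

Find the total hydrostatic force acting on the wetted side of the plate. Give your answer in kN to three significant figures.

F ≈ 20.5 kN

γ = ρg = 802 × 9.81 / 1000 = 7.86762 kN/m³.
The plate makes 43.2° with the vertical, i.e. θ = 90° − 43.2° = 46.8° to the horizontal. Measuring y along the incline from the free-surface line, vertical depth h = y·sinθ with sinθ = 0.728969.
The centroid is at the centre, 0.6 m below the top of the plate, so y_c = 2.56 + 0.6 = 3.16 m and h_c = 3.16 × 0.728969 = 2.30354 m.
A = π(0.6)² = 1.13097 m².
Resultant F = γ·h_c·A = 7.86762 × 2.30354 × 1.13097 = 20.497 kN.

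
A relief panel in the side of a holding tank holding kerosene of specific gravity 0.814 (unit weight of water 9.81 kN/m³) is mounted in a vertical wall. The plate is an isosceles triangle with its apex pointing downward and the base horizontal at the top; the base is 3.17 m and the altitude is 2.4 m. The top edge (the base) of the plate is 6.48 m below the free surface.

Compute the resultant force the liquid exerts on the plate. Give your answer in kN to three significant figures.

γ = 0.814 × 9.81 = 7.98534 kN/m³.
With the apex down, the centroid sits h/3 = 2.4/3 = 0.8 m below the base (the top edge), so the centroid depth is h_c = 6.48 + 0.8 = 7.28 m.
A = ½ × 3.17 × 2.4 = 3.804 m².
Resultant F = γ·h_c·A = 7.98534 × 7.28 × 3.804 = 221.139 kN.

F ≈ 221 kN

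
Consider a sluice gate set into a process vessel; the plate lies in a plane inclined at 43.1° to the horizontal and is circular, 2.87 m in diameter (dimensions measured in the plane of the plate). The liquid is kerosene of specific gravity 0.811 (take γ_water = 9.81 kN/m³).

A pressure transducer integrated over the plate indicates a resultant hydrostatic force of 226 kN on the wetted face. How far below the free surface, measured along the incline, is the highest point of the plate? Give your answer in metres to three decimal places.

γ = 0.811 × 9.81 = 7.95591 kN/m³.
A = π(1.435)² = 6.46925 m².
From F = γ·h_c·A, the centroid depth is h_c = 226/(7.95591 × 6.46925) = 4.39101 m.
Let θ = 43.1° be the plate's angle to the horizontal; measure y along the incline from where the plane meets the free surface. Vertical depth h = y·sinθ with sinθ = 0.683274.
Along the incline, y_c = h_c/sinθ = 4.39101/0.683274 = 6.42643 m.
The centroid is at the centre, 1.435 m below the top of the plate, so the highest point sits at y_top = 6.42643 − 1.435 = 4.99143 m along the incline.

y_top ≈ 4.991 m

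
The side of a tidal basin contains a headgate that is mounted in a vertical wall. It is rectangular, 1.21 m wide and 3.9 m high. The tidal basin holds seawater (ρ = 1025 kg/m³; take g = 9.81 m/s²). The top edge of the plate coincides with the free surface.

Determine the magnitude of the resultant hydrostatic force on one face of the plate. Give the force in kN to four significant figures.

F ≈ 92.53 kN

γ = ρg = 1025 × 9.81 / 1000 = 10.05525 kN/m³.
The centroid lies 3.9/2 = 1.95 m below the top edge, so the centroid depth is h_c = 1.95 m.
A = 1.21 × 3.9 = 4.719 m².
Resultant F = γ·h_c·A = 10.05525 × 1.95 × 4.719 = 92.5289 kN.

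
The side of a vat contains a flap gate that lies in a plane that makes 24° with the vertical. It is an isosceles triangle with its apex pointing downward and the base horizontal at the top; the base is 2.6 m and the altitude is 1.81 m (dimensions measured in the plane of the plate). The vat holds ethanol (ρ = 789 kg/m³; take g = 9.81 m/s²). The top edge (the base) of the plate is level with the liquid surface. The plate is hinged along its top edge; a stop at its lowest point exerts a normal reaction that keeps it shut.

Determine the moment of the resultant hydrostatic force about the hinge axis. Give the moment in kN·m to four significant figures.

γ = ρg = 789 × 9.81 / 1000 = 7.74009 kN/m³.
The plate makes 24° with the vertical, i.e. θ = 90° − 24° = 66° to the horizontal. Measuring y along the incline from the free-surface line, vertical depth h = y·sinθ with sinθ = 0.913545.
With the apex down, the centroid sits h/3 = 1.81/3 = 0.603333 m below the base (the top edge), so y_c = 0.603333 m and h_c = 0.603333 × 0.913545 = 0.551172 m.
A = ½ × 2.6 × 1.81 = 2.353 m².
Resultant F = γ·h_c·A = 7.74009 × 0.551172 × 2.353 = 10.0382 kN.
I_c = b·h³/36 = 2.6 × 1.81³/36 = 0.428259 m⁴.
Centre of pressure: y_p = y_c + I_c/(y_c·A) = 0.603333 + 0.428259/(0.603333 × 2.353) = 0.603333 + 0.301667 = 0.905 m along the plane.
The resultant acts 0.603333 + 0.301667 = 0.905 m (along the plate) below the hinge at the top edge, so the moment about the hinge is M = F × 0.905 = 10.0382 × 0.905 = 9.08457 kN·m.

M ≈ 9.085 kN·m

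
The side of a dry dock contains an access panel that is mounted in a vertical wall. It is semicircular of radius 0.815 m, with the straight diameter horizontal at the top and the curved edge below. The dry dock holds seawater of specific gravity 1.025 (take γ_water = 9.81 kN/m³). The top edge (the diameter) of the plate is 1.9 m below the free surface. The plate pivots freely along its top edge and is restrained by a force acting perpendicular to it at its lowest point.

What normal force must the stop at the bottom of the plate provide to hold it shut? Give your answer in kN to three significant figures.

γ = 1.025 × 9.81 = 10.05525 kN/m³.
The centroid of a semicircle lies 4r/(3π) = 0.345897 m from the diameter, here below the top edge, so the centroid depth is h_c = 1.9 + 0.345897 = 2.2459 m.
A = πr²/2 = π × 0.815²/2 = 1.04336 m².
Resultant F = γ·h_c·A = 10.05525 × 2.2459 × 1.04336 = 23.5623 kN.
I_c = (π/8 − 8/(9π))·r⁴ = 0.109757 × 0.815⁴ = 0.0484242 m⁴.
Centre of pressure: y_p = y_c + I_c/(y_c·A) = 2.2459 + 0.0484242/(2.2459 × 1.04336) = 2.2459 + 0.0206651 = 2.26657 m along the plane.
The resultant acts 0.345897 + 0.0206651 = 0.366562 m (along the plate) below the hinge at the top edge, so the moment about the hinge is M = F × 0.366562 = 23.5623 × 0.366562 = 8.63704 kN·m.
A normal force at the bottom, 0.815 m from the hinge, must supply this moment: P = 8.63704/0.815 = 10.5976 kN.

P ≈ 10.6 kN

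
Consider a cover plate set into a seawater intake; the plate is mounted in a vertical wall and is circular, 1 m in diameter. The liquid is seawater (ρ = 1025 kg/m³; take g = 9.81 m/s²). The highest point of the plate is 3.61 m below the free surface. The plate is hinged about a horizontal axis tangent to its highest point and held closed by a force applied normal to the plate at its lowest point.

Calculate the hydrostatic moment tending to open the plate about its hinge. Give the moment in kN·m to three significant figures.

M ≈ 16.7 kN·m

γ = ρg = 1025 × 9.81 / 1000 = 10.05525 kN/m³.
The centroid is at the centre, 0.5 m below the top of the plate, so the centroid depth is h_c = 3.61 + 0.5 = 4.11 m.
A = π(0.5)² = 0.785398 m².
Resultant F = γ·h_c·A = 10.05525 × 4.11 × 0.785398 = 32.4582 kN.
I_c = πr⁴/4 = π × 0.5⁴/4 = 0.0490874 m⁴.
Centre of pressure: y_p = y_c + I_c/(y_c·A) = 4.11 + 0.0490874/(4.11 × 0.785398) = 4.11 + 0.0152068 = 4.12521 m along the plane.
The resultant acts 0.5 + 0.0152068 = 0.515207 m (along the plate) below the hinge at the top edge, so the moment about the hinge is M = F × 0.515207 = 32.4582 × 0.515207 = 16.7227 kN·m.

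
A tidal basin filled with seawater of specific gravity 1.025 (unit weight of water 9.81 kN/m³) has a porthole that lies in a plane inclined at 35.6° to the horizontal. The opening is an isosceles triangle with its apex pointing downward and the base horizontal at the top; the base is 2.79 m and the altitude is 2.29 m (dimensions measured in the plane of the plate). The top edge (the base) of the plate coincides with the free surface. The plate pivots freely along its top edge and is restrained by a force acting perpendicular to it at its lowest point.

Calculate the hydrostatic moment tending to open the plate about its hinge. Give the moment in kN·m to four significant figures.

γ = 1.025 × 9.81 = 10.05525 kN/m³.
Let θ = 35.6° be the plate's angle to the horizontal; measure y along the incline from where the plane meets the free surface. Vertical depth h = y·sinθ with sinθ = 0.582123.
With the apex down, the centroid sits h/3 = 2.29/3 = 0.763333 m below the base (the top edge), so y_c = 0.763333 m and h_c = 0.763333 × 0.582123 = 0.444354 m.
A = ½ × 2.79 × 2.29 = 3.19455 m².
Resultant F = γ·h_c·A = 10.05525 × 0.444354 × 3.19455 = 14.2735 kN.
I_c = b·h³/36 = 2.79 × 2.29³/36 = 0.930697 m⁴.
Centre of pressure: y_p = y_c + I_c/(y_c·A) = 0.763333 + 0.930697/(0.763333 × 3.19455) = 0.763333 + 0.381667 = 1.145 m along the plane.
The resultant acts 0.763333 + 0.381667 = 1.145 m (along the plate) below the hinge at the top edge, so the moment about the hinge is M = F × 1.145 = 14.2735 × 1.145 = 16.3432 kN·m.

M ≈ 16.34 kN·m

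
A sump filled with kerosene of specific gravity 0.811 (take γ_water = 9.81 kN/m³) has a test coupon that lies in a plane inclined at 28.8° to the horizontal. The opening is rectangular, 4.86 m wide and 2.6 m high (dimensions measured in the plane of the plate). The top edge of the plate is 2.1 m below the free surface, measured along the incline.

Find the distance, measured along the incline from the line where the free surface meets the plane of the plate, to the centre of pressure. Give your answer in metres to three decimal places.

y_p = 3.566 m

γ = 0.811 × 9.81 = 7.95591 kN/m³.
Let θ = 28.8° be the plate's angle to the horizontal; measure y along the incline from where the plane meets the free surface. Vertical depth h = y·sinθ with sinθ = 0.481754.
The centroid lies 2.6/2 = 1.3 m below the top edge, so y_c = 2.1 + 1.3 = 3.4 m and h_c = 3.4 × 0.481754 = 1.63796 m.
A = 4.86 × 2.6 = 12.636 m².
Resultant F = γ·h_c·A = 7.95591 × 1.63796 × 12.636 = 164.666 kN.
I_c = b·h³/12 = 4.86 × 2.6³/12 = 7.11828 m⁴.
Centre of pressure: y_p = y_c + I_c/(y_c·A) = 3.4 + 7.11828/(3.4 × 12.636) = 3.4 + 0.165686 = 3.56569 m along the plane.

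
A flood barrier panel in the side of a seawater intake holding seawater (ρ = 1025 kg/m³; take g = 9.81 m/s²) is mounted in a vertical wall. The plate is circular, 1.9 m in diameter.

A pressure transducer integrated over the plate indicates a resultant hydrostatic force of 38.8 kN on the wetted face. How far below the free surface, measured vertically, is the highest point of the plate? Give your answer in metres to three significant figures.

γ = ρg = 1025 × 9.81 / 1000 = 10.05525 kN/m³.
A = π(0.95)² = 2.83529 m².
From F = γ·h_c·A, the centroid depth is h_c = 38.8/(10.05525 × 2.83529) = 1.36095 m.
The centroid is at the centre, 0.95 m below the top of the plate, so the highest point sits at h_top = 1.36095 − 0.95 = 0.41095 m below the surface.

d_top ≈ 0.411 m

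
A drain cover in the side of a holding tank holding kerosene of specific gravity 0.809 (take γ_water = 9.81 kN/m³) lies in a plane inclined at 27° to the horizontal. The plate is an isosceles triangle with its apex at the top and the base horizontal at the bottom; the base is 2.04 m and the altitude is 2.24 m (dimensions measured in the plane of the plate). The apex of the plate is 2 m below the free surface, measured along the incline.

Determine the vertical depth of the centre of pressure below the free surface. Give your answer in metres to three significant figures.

γ = 0.809 × 9.81 = 7.93629 kN/m³.
Let θ = 27° be the plate's angle to the horizontal; measure y along the incline from where the plane meets the free surface. Vertical depth h = y·sinθ with sinθ = 0.453990.
With the apex up, the centroid sits 2h/3 = 2 × 2.24/3 = 1.49333 m below the apex, so y_c = 2 + 1.49333 = 3.49333 m and h_c = 3.49333 × 0.453990 = 1.58594 m.
A = ½ × 2.04 × 2.24 = 2.2848 m².
Resultant F = γ·h_c·A = 7.93629 × 1.58594 × 2.2848 = 28.7576 kN.
I_c = b·h³/36 = 2.04 × 2.24³/36 = 0.636901 m⁴.
Centre of pressure: y_p = y_c + I_c/(y_c·A) = 3.49333 + 0.636901/(3.49333 × 2.2848) = 3.49333 + 0.0797966 = 3.57313 m along the plane.
Vertically, h_p = y_p·sinθ = 3.57313 × 0.453990 = 1.62217 m.

h_p = 1.62 m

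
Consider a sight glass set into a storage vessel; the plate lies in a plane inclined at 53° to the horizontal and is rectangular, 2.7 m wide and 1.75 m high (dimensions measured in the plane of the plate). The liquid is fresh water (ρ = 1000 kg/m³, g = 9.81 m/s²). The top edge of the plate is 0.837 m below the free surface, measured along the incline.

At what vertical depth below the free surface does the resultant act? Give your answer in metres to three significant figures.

h_p = 1.49 m

γ = ρg = 1000 × 9.81 = 9810 N/m³ = 9.81 kN/m³.
Let θ = 53° be the plate's angle to the horizontal; measure y along the incline from where the plane meets the free surface. Vertical depth h = y·sinθ with sinθ = 0.798636.
The centroid lies 1.75/2 = 0.875 m below the top edge, so y_c = 0.837 + 0.875 = 1.712 m and h_c = 1.712 × 0.798636 = 1.36726 m.
A = 2.7 × 1.75 = 4.725 m².
Resultant F = γ·h_c·A = 9.81 × 1.36726 × 4.725 = 63.3756 kN.
I_c = b·h³/12 = 2.7 × 1.75³/12 = 1.20586 m⁴.
Centre of pressure: y_p = y_c + I_c/(y_c·A) = 1.712 + 1.20586/(1.712 × 4.725) = 1.712 + 0.14907 = 1.86107 m along the plane.
Vertically, h_p = y_p·sinθ = 1.86107 × 0.798636 = 1.48632 m.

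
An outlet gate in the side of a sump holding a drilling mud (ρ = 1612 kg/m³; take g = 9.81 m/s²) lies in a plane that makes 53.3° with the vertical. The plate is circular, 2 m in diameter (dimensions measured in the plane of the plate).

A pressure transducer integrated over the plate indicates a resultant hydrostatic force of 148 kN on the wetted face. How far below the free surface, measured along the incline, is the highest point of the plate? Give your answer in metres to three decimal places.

y_top ≈ 3.985 m

γ = ρg = 1612 × 9.81 / 1000 = 15.81372 kN/m³.
A = π(1)² = 3.14159 m².
From F = γ·h_c·A, the centroid depth is h_c = 148/(15.81372 × 3.14159) = 2.97905 m.
The plate makes 53.3° with the vertical, i.e. θ = 90° − 53.3° = 36.7° to the horizontal. Measuring y along the incline from the free-surface line, vertical depth h = y·sinθ with sinθ = 0.597625.
Along the incline, y_c = h_c/sinθ = 2.97905/0.597625 = 4.98481 m.
The centroid is at the centre, 1 m below the top of the plate, so the highest point sits at y_top = 4.98481 − 1 = 3.98481 m along the incline.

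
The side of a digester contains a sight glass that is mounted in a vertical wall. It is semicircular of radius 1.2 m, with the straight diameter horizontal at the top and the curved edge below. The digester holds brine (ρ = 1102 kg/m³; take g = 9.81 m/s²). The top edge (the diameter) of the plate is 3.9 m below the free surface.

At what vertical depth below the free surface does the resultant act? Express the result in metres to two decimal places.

h_p = 4.43 m

γ = ρg = 1102 × 9.81 / 1000 = 10.81062 kN/m³.
The centroid of a semicircle lies 4r/(3π) = 0.509296 m from the diameter, here below the top edge, so the centroid depth is h_c = 3.9 + 0.509296 = 4.4093 m.
A = πr²/2 = π × 1.2²/2 = 2.26195 m².
Resultant F = γ·h_c·A = 10.81062 × 4.4093 × 2.26195 = 107.821 kN.
I_c = (π/8 − 8/(9π))·r⁴ = 0.109757 × 1.2⁴ = 0.227592 m⁴.
Centre of pressure: y_p = y_c + I_c/(y_c·A) = 4.4093 + 0.227592/(4.4093 × 2.26195) = 4.4093 + 0.0228194 = 4.43212 m along the plane.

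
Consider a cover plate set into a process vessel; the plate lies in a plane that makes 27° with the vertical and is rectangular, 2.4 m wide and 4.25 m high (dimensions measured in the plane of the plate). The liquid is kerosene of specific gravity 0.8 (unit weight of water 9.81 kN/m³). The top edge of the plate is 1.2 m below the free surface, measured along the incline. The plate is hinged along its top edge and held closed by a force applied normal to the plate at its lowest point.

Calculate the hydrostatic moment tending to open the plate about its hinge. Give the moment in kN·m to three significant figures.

γ = 0.8 × 9.81 = 7.848 kN/m³.
The plate makes 27° with the vertical, i.e. θ = 90° − 27° = 63° to the horizontal. Measuring y along the incline from the free-surface line, vertical depth h = y·sinθ with sinθ = 0.891007.
The centroid lies 4.25/2 = 2.125 m below the top edge, so y_c = 1.2 + 2.125 = 3.325 m and h_c = 3.325 × 0.891007 = 2.9626 m.
A = 2.4 × 4.25 = 10.2 m².
Resultant F = γ·h_c·A = 7.848 × 2.9626 × 10.2 = 237.155 kN.
I_c = b·h³/12 = 2.4 × 4.25³/12 = 15.3531 m⁴.
Centre of pressure: y_p = y_c + I_c/(y_c·A) = 3.325 + 15.3531/(3.325 × 10.2) = 3.325 + 0.452693 = 3.77769 m along the plane.
The resultant acts 2.125 + 0.452693 = 2.57769 m (along the plate) below the hinge at the top edge, so the moment about the hinge is M = F × 2.57769 = 237.155 × 2.57769 = 611.312 kN·m.

M ≈ 611 kN·m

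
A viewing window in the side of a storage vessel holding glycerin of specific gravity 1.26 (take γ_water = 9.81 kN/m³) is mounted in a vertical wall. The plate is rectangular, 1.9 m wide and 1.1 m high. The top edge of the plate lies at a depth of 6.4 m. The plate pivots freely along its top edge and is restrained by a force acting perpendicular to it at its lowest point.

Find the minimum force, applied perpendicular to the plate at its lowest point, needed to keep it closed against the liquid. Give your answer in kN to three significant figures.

γ = 1.26 × 9.81 = 12.3606 kN/m³.
The centroid lies 1.1/2 = 0.55 m below the top edge, so the centroid depth is h_c = 6.4 + 0.55 = 6.95 m.
A = 1.9 × 1.1 = 2.09 m².
Resultant F = γ·h_c·A = 12.3606 × 6.95 × 2.09 = 179.544 kN.
I_c = b·h³/12 = 1.9 × 1.1³/12 = 0.210742 m⁴.
Centre of pressure: y_p = y_c + I_c/(y_c·A) = 6.95 + 0.210742/(6.95 × 2.09) = 6.95 + 0.0145084 = 6.96451 m along the plane.
The resultant acts 0.55 + 0.0145084 = 0.564508 m (along the plate) below the hinge at the top edge, so the moment about the hinge is M = F × 0.564508 = 179.544 × 0.564508 = 101.354 kN·m.
A normal force at the bottom, 1.1 m from the hinge, must supply this moment: P = 101.354/1.1 = 92.14 kN.

P ≈ 92.1 kN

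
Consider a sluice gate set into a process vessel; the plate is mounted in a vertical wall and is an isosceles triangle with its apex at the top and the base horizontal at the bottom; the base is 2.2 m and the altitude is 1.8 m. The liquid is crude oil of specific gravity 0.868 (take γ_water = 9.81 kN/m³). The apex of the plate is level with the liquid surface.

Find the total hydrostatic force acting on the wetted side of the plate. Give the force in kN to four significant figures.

F ≈ 20.23 kN

γ = 0.868 × 9.81 = 8.51508 kN/m³.
With the apex up, the centroid sits 2h/3 = 2 × 1.8/3 = 1.2 m below the apex, so the centroid depth is h_c = 1.2 m.
A = ½ × 2.2 × 1.8 = 1.98 m².
Resultant F = γ·h_c·A = 8.51508 × 1.2 × 1.98 = 20.2318 kN.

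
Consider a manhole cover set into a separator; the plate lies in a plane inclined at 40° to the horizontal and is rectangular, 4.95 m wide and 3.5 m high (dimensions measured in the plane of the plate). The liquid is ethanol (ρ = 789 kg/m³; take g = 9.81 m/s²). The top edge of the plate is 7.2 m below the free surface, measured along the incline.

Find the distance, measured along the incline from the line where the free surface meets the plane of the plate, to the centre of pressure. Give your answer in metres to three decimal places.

γ = ρg = 789 × 9.81 / 1000 = 7.74009 kN/m³.
Let θ = 40° be the plate's angle to the horizontal; measure y along the incline from where the plane meets the free surface. Vertical depth h = y·sinθ with sinθ = 0.642788.
The centroid lies 3.5/2 = 1.75 m below the top edge, so y_c = 7.2 + 1.75 = 8.95 m and h_c = 8.95 × 0.642788 = 5.75295 m.
A = 4.95 × 3.5 = 17.325 m².
Resultant F = γ·h_c·A = 7.74009 × 5.75295 × 17.325 = 771.454 kN.
I_c = b·h³/12 = 4.95 × 3.5³/12 = 17.6859 m⁴.
Centre of pressure: y_p = y_c + I_c/(y_c·A) = 8.95 + 17.6859/(8.95 × 17.325) = 8.95 + 0.114059 = 9.06406 m along the plane.

y_p = 9.064 m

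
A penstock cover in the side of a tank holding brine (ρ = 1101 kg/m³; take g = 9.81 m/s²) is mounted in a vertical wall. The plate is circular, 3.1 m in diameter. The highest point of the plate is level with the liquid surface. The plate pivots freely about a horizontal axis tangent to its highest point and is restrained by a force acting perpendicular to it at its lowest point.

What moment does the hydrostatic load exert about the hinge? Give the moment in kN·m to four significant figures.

γ = ρg = 1101 × 9.81 / 1000 = 10.80081 kN/m³.
The centroid is at the centre, 1.55 m below the top of the plate, so the centroid depth is h_c = 1.55 m.
A = π(1.55)² = 7.54768 m².
Resultant F = γ·h_c·A = 10.80081 × 1.55 × 7.54768 = 126.358 kN.
I_c = πr⁴/4 = π × 1.55⁴/4 = 4.53332 m⁴.
Centre of pressure: y_p = y_c + I_c/(y_c·A) = 1.55 + 4.53332/(1.55 × 7.54768) = 1.55 + 0.3875 = 1.9375 m along the plane.
The resultant acts 1.55 + 0.3875 = 1.9375 m (along the plate) below the hinge at the top edge, so the moment about the hinge is M = F × 1.9375 = 126.358 × 1.9375 = 244.819 kN·m.

M ≈ 244.8 kN·m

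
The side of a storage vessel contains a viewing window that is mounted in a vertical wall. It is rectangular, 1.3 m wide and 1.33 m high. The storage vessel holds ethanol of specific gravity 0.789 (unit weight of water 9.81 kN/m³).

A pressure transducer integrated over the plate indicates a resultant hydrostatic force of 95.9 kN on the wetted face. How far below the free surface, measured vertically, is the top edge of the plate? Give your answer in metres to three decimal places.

d_top ≈ 6.501 m

γ = 0.789 × 9.81 = 7.74009 kN/m³.
A = 1.3 × 1.33 = 1.729 m².
From F = γ·h_c·A, the centroid depth is h_c = 95.9/(7.74009 × 1.729) = 7.16601 m.
The centroid lies 1.33/2 = 0.665 m below the top edge, so the top edge sits at h_top = 7.16601 − 0.665 = 6.50101 m below the surface.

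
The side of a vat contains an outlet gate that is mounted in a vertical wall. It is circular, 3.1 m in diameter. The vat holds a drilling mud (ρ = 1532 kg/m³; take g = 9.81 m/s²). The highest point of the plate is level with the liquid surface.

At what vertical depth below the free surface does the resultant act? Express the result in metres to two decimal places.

γ = ρg = 1532 × 9.81 / 1000 = 15.02892 kN/m³.
The centroid is at the centre, 1.55 m below the top of the plate, so the centroid depth is h_c = 1.55 m.
A = π(1.55)² = 7.54768 m².
Resultant F = γ·h_c·A = 15.02892 × 1.55 × 7.54768 = 175.822 kN.
I_c = πr⁴/4 = π × 1.55⁴/4 = 4.53332 m⁴.
Centre of pressure: y_p = y_c + I_c/(y_c·A) = 1.55 + 4.53332/(1.55 × 7.54768) = 1.55 + 0.3875 = 1.9375 m along the plane.

h_p = 1.94 m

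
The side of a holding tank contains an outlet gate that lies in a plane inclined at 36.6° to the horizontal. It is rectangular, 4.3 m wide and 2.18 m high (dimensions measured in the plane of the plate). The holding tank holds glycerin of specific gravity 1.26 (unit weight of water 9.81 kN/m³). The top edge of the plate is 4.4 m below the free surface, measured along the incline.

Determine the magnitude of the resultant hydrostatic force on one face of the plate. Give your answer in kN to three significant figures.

γ = 1.26 × 9.81 = 12.3606 kN/m³.
Let θ = 36.6° be the plate's angle to the horizontal; measure y along the incline from where the plane meets the free surface. Vertical depth h = y·sinθ with sinθ = 0.596225.
The centroid lies 2.18/2 = 1.09 m below the top edge, so y_c = 4.4 + 1.09 = 5.49 m and h_c = 5.49 × 0.596225 = 3.27328 m.
A = 4.3 × 2.18 = 9.374 m².
Resultant F = γ·h_c·A = 12.3606 × 3.27328 × 9.374 = 379.269 kN.

F ≈ 379 kN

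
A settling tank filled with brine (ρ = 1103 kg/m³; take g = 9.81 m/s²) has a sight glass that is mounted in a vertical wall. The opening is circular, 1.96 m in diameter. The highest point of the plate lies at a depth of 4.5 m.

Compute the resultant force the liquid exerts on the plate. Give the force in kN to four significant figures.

γ = ρg = 1103 × 9.81 / 1000 = 10.82043 kN/m³.
The centroid is at the centre, 0.98 m below the top of the plate, so the centroid depth is h_c = 4.5 + 0.98 = 5.48 m.
A = π(0.98)² = 3.01719 m².
Resultant F = γ·h_c·A = 10.82043 × 5.48 × 3.01719 = 178.907 kN.

F ≈ 178.9 kN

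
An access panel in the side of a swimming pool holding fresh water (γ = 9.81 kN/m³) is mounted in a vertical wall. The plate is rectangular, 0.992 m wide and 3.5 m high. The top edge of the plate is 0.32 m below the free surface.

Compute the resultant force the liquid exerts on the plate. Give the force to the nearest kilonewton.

F ≈ 71 kN

γ = 9.81 kN/m³.
The centroid lies 3.5/2 = 1.75 m below the top edge, so the centroid depth is h_c = 0.32 + 1.75 = 2.07 m.
A = 0.992 × 3.5 = 3.472 m².
Resultant F = γ·h_c·A = 9.81 × 2.07 × 3.472 = 70.5049 kN.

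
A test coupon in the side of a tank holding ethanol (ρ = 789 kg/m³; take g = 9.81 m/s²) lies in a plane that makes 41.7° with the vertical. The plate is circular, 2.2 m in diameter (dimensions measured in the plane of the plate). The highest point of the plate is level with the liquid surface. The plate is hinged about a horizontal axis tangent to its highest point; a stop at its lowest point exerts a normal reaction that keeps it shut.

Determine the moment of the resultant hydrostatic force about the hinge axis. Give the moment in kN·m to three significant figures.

γ = ρg = 789 × 9.81 / 1000 = 7.74009 kN/m³.
The plate makes 41.7° with the vertical, i.e. θ = 90° − 41.7° = 48.3° to the horizontal. Measuring y along the incline from the free-surface line, vertical depth h = y·sinθ with sinθ = 0.746638.
The centroid is at the centre, 1.1 m below the top of the plate, so y_c = 1.1 m and h_c = 1.1 × 0.746638 = 0.821302 m.
A = π(1.1)² = 3.80133 m².
Resultant F = γ·h_c·A = 7.74009 × 0.821302 × 3.80133 = 24.1649 kN.
I_c = πr⁴/4 = π × 1.1⁴/4 = 1.1499 m⁴.
Centre of pressure: y_p = y_c + I_c/(y_c·A) = 1.1 + 1.1499/(1.1 × 3.80133) = 1.1 + 0.274999 = 1.375 m along the plane.
The resultant acts 1.1 + 0.274999 = 1.375 m (along the plate) below the hinge at the top edge, so the moment about the hinge is M = F × 1.375 = 24.1649 × 1.375 = 33.2267 kN·m.

M ≈ 33.2 kN·m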